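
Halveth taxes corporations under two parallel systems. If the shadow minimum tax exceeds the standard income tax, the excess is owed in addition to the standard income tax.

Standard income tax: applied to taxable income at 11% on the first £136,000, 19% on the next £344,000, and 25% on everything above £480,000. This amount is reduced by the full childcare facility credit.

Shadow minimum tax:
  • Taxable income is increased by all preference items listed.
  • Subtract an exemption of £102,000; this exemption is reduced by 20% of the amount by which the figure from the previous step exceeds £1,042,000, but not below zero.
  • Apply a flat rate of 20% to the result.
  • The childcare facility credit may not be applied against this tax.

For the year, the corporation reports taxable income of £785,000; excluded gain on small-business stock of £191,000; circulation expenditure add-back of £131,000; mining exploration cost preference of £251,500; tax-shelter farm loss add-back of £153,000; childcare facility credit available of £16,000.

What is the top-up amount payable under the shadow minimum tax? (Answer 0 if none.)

£160,110

Shadow minimum tax:
  Adjusted income: £785,000 + £191,000 + £131,000 + £251,500 + £153,000 = £1,511,500
  Exemption: £102,000 − 20% × (£1,511,500 − £1,042,000) = £102,000 − £93,900 = £8,100
  Base: £1,511,500 − £8,100 = £1,503,400
  £1,503,400 × 20% = £300,680

Standard income tax:
  £136,000 × 11% = £14,960
  £344,000 × 19% = £65,360
  £305,000 × 25% = £76,250
  → £156,570
  Less childcare facility credit £16,000 → £140,570

Excess of shadow minimum tax over standard income tax: £300,680 − £140,570 = £160,110.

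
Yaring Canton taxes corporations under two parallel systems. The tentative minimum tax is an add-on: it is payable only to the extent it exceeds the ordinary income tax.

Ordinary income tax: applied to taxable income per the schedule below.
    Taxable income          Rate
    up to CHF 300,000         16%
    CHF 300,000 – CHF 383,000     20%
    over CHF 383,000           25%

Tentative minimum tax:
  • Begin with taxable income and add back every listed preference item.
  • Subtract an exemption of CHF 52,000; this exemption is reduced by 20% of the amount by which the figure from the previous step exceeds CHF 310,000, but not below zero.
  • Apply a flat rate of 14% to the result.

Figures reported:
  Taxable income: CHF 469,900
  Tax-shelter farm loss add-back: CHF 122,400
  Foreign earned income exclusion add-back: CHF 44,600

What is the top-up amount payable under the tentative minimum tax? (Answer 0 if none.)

Tentative minimum tax:
  Adjusted income: CHF 469,900 + CHF 122,400 + CHF 44,600 = CHF 636,900
  Exemption: 20% × (CHF 636,900 − CHF 310,000) = CHF 65,380 ≥ CHF 52,000, so the exemption is fully phased out
  Base: CHF 636,900 − CHF 0 = CHF 636,900
  CHF 636,900 × 14% = CHF 89,166

Ordinary income tax:
  CHF 300,000 × 16% = CHF 48,000
  CHF 83,000 × 20% = CHF 16,600
  CHF 86,900 × 25% = CHF 21,725
  → CHF 86,325

Excess of tentative minimum tax over ordinary income tax: CHF 89,166 − CHF 86,325 = CHF 2,841.

CHF 2,841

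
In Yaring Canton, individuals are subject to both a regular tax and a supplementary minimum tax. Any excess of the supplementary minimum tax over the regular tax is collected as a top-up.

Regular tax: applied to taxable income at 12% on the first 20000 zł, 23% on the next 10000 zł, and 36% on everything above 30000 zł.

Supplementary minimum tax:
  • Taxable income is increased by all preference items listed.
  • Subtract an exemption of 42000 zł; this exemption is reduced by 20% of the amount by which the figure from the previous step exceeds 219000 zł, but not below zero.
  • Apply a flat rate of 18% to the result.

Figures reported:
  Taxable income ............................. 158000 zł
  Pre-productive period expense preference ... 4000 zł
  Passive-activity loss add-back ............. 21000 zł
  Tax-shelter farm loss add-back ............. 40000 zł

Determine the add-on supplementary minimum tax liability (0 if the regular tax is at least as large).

0 zł

Regular tax:
  20000 zł × 12% = 2400 zł
  10000 zł × 23% = 2300 zł
  128000 zł × 36% = 46080 zł
  → 50780 zł

Supplementary minimum tax:
  Adjusted income: 158000 zł + 4000 zł + 21000 zł + 40000 zł = 223000 zł
  Exemption: 42000 zł − 20% × (223000 zł − 219000 zł) = 42000 zł − 800 zł = 41200 zł
  Base: 223000 zł − 41200 zł = 181800 zł
  181800 zł × 18% = 32724 zł

32724 zł ≤ 50780 zł, so no add-on is due.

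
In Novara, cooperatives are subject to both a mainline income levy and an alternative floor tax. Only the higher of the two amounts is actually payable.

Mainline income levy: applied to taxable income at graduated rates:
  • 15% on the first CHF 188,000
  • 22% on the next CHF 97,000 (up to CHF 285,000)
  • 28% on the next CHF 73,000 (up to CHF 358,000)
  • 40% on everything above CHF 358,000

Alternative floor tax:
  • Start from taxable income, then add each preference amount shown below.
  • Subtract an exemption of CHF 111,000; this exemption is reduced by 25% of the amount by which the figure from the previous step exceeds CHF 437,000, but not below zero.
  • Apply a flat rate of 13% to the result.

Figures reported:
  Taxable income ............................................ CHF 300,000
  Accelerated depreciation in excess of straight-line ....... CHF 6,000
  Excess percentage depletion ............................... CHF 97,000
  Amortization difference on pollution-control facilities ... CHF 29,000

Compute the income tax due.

CHF 53,740

Alternative floor tax:
  Adjusted income: CHF 300,000 + CHF 6,000 + CHF 97,000 + CHF 29,000 = CHF 432,000
  Exemption: CHF 432,000 ≤ CHF 437,000, so full CHF 111,000 applies
  Base: CHF 432,000 − CHF 111,000 = CHF 321,000
  CHF 321,000 × 13% = CHF 41,730

Mainline income levy:
  CHF 188,000 × 15% = CHF 28,200
  CHF 97,000 × 22% = CHF 21,340
  CHF 15,000 × 28% = CHF 4,200
  → CHF 53,740

CHF 53,740 > CHF 41,730, so the mainline income levy governs.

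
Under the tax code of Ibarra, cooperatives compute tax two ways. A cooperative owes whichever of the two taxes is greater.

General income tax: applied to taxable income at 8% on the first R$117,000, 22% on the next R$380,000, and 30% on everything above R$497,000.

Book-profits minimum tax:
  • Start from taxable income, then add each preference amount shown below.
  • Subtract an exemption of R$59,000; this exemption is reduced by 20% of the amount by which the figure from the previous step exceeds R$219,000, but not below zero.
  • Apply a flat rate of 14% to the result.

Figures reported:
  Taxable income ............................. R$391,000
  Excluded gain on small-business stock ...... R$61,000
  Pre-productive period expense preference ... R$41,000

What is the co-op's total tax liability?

Book-profits minimum tax:
  Adjusted income: R$391,000 + R$61,000 + R$41,000 = R$493,000
  Exemption: R$59,000 − 20% × (R$493,000 − R$219,000) = R$59,000 − R$54,800 = R$4,200
  Base: R$493,000 − R$4,200 = R$488,800
  R$488,800 × 14% = R$68,432

General income tax:
  R$117,000 × 8% = R$9,360
  R$274,000 × 22% = R$60,280
  → R$69,640

R$69,640 > R$68,432, so the general income tax governs.

R$69,640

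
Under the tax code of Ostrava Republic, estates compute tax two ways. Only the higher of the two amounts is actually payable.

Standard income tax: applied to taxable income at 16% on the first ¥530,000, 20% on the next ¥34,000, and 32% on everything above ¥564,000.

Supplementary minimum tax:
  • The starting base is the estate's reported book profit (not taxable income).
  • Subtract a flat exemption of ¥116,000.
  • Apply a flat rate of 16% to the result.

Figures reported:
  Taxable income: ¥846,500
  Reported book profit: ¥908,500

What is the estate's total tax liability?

Standard income tax:
  ¥530,000 × 16% = ¥84,800
  ¥34,000 × 20% = ¥6,800
  ¥282,500 × 32% = ¥90,400
  → ¥182,000

Supplementary minimum tax:
  Base (reported book profit): ¥908,500
  Less exemption ¥116,000 → base ¥792,500
  ¥792,500 × 16% = ¥126,800

¥182,000 > ¥126,800, so the standard income tax governs.

¥182,000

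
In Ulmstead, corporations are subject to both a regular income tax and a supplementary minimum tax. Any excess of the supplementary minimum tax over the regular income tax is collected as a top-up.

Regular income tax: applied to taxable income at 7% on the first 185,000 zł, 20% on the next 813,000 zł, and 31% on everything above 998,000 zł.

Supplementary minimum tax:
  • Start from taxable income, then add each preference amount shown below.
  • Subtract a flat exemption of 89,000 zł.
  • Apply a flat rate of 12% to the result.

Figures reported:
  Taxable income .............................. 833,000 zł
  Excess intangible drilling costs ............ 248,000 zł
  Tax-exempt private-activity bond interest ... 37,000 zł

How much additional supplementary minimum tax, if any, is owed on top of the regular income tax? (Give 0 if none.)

0 zł

Supplementary minimum tax:
  Adjusted income: 833,000 zł + 248,000 zł + 37,000 zł = 1,118,000 zł
  Less exemption 89,000 zł → base 1,029,000 zł
  1,029,000 zł × 12% = 123,480 zł

Regular income tax:
  185,000 zł × 7% = 12,950 zł
  648,000 zł × 20% = 129,600 zł
  → 142,550 zł

123,480 zł ≤ 142,550 zł, so no add-on is due.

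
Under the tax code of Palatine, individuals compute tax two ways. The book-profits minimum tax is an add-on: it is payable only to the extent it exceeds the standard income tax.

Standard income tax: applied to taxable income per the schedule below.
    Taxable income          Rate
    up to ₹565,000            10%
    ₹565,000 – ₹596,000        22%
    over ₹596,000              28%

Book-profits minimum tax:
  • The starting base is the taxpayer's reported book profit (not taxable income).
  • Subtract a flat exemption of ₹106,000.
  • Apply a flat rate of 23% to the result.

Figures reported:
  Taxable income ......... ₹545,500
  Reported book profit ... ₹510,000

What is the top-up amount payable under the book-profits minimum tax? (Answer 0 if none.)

Standard income tax:
  ₹545,500 × 10% = ₹54,550

Book-profits minimum tax:
  Base (reported book profit): ₹510,000
  Less exemption ₹106,000 → base ₹404,000
  ₹404,000 × 23% = ₹92,920

Excess of book-profits minimum tax over standard income tax: ₹92,920 − ₹54,550 = ₹38,370.

₹38,370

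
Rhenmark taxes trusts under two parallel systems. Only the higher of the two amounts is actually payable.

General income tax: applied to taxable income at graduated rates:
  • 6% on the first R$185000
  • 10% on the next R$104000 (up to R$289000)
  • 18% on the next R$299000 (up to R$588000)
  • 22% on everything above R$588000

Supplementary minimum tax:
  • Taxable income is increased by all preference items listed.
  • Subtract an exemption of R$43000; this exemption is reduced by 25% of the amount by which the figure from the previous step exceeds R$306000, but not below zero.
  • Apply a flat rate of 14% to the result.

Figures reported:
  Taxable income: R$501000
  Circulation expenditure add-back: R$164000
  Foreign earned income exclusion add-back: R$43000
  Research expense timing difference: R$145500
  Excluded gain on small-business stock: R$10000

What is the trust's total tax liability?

Supplementary minimum tax:
  Adjusted income: R$501000 + R$164000 + R$43000 + R$145500 + R$10000 = R$863500
  Exemption: 25% × (R$863500 − R$306000) = R$139375 ≥ R$43000, so the exemption is fully phased out
  Base: R$863500 − R$0 = R$863500
  R$863500 × 14% = R$120890

General income tax:
  R$185000 × 6% = R$11100
  R$104000 × 10% = R$10400
  R$212000 × 18% = R$38160
  → R$59660

R$120890 > R$59660, so the supplementary minimum tax is the binding amount.

R$120890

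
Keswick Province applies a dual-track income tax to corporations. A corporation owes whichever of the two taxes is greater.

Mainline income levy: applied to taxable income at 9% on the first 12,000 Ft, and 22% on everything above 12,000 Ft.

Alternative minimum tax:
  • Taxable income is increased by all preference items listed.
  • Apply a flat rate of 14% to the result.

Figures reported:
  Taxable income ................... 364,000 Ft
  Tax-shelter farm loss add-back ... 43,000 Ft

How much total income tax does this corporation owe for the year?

78,520 Ft

Mainline income levy:
  12,000 Ft × 9% = 1,080 Ft
  352,000 Ft × 22% = 77,440 Ft
  → 78,520 Ft

Alternative minimum tax:
  Adjusted income: 364,000 Ft + 43,000 Ft = 407,000 Ft
  407,000 Ft × 14% = 56,980 Ft

78,520 Ft > 56,980 Ft, so the mainline income levy governs.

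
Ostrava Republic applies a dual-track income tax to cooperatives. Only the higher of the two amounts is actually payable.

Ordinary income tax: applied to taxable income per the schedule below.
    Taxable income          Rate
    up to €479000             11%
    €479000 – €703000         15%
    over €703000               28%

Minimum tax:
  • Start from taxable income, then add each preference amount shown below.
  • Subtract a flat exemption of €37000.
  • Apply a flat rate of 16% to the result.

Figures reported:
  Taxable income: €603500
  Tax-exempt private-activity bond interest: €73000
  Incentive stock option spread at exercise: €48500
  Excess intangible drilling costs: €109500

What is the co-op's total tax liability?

€127600

Minimum tax:
  Adjusted income: €603500 + €73000 + €48500 + €109500 = €834500
  Less exemption €37000 → base €797500
  €797500 × 16% = €127600

Ordinary income tax:
  €479000 × 11% = €52690
  €124500 × 15% = €18675
  → €71365

€127600 > €71365, so the minimum tax is the binding amount.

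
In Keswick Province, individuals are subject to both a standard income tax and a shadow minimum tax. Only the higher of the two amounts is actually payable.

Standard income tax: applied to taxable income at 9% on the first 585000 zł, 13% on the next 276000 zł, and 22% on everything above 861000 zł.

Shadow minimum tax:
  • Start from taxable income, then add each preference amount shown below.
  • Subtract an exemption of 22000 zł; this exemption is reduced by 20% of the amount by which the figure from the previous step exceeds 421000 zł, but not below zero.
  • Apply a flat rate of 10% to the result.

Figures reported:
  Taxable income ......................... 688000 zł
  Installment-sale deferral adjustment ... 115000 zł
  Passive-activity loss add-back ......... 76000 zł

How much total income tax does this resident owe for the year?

Standard income tax:
  585000 zł × 9% = 52650 zł
  103000 zł × 13% = 13390 zł
  → 66040 zł

Shadow minimum tax:
  Adjusted income: 688000 zł + 115000 zł + 76000 zł = 879000 zł
  Exemption: 20% × (879000 zł − 421000 zł) = 91600 zł ≥ 22000 zł, so the exemption is fully phased out
  Base: 879000 zł − 0 zł = 879000 zł
  879000 zł × 10% = 87900 zł

87900 zł > 66040 zł, so the shadow minimum tax is the binding amount.

87900 zł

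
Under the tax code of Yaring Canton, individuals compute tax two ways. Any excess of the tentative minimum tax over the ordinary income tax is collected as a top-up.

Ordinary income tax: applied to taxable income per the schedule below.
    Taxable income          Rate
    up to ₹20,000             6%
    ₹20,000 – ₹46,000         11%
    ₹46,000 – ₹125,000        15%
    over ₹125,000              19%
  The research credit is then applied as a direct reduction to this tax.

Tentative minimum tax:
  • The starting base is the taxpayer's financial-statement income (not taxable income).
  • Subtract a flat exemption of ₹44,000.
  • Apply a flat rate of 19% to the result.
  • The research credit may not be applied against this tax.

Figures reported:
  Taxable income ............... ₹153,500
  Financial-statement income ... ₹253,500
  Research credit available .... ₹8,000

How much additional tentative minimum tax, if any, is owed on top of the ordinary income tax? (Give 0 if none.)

₹26,480

Tentative minimum tax:
  Base (financial-statement income): ₹253,500
  Less exemption ₹44,000 → base ₹209,500
  ₹209,500 × 19% = ₹39,805

Ordinary income tax:
  ₹20,000 × 6% = ₹1,200
  ₹26,000 × 11% = ₹2,860
  ₹79,000 × 15% = ₹11,850
  ₹28,500 × 19% = ₹5,415
  → ₹21,325
  Less research credit ₹8,000 → ₹13,325

Excess of tentative minimum tax over ordinary income tax: ₹39,805 − ₹13,325 = ₹26,480.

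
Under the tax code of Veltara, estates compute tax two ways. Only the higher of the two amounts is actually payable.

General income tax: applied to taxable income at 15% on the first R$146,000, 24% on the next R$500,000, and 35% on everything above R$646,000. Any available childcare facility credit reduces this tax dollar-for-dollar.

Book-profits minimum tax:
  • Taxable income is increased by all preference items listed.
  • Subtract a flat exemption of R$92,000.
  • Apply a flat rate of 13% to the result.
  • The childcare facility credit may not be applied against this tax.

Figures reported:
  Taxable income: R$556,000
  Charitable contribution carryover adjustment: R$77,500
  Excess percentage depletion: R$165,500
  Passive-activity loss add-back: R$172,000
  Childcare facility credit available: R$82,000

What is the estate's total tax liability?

R$114,270

General income tax:
  R$146,000 × 15% = R$21,900
  R$410,000 × 24% = R$98,400
  → R$120,300
  Less childcare facility credit R$82,000 → R$38,300

Book-profits minimum tax:
  Adjusted income: R$556,000 + R$77,500 + R$165,500 + R$172,000 = R$971,000
  Less exemption R$92,000 → base R$879,000
  R$879,000 × 13% = R$114,270

R$114,270 > R$38,300, so the book-profits minimum tax is the binding amount.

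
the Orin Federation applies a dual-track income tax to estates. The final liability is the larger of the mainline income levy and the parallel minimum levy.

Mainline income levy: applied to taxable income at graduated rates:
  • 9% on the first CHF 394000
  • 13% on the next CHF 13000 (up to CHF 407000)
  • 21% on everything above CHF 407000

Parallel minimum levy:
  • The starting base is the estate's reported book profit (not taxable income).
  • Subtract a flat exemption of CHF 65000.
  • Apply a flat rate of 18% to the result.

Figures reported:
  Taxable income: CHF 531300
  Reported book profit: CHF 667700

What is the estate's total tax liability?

Mainline income levy:
  CHF 394000 × 9% = CHF 35460
  CHF 13000 × 13% = CHF 1690
  CHF 124300 × 21% = CHF 26103
  → CHF 63253

Parallel minimum levy:
  Base (reported book profit): CHF 667700
  Less exemption CHF 65000 → base CHF 602700
  CHF 602700 × 18% = CHF 108486

CHF 108486 > CHF 63253, so the parallel minimum levy is the binding amount.

CHF 108486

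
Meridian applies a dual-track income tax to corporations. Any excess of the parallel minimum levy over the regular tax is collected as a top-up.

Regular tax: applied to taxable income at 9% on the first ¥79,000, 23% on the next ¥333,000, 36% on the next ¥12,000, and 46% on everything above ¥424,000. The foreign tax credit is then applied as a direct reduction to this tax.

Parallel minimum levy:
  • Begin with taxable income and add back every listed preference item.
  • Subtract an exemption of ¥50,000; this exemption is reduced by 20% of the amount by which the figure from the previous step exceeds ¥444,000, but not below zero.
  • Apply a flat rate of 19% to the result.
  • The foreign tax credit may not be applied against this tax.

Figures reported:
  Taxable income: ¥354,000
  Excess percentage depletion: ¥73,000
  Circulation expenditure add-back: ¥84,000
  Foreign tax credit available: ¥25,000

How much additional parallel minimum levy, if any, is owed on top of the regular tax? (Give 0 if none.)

¥44,776

Parallel minimum levy:
  Adjusted income: ¥354,000 + ¥73,000 + ¥84,000 = ¥511,000
  Exemption: ¥50,000 − 20% × (¥511,000 − ¥444,000) = ¥50,000 − ¥13,400 = ¥36,600
  Base: ¥511,000 − ¥36,600 = ¥474,400
  ¥474,400 × 19% = ¥90,136

Regular tax:
  ¥79,000 × 9% = ¥7,110
  ¥275,000 × 23% = ¥63,250
  → ¥70,360
  Less foreign tax credit ¥25,000 → ¥45,360

Excess of parallel minimum levy over regular tax: ¥90,136 − ¥45,360 = ¥44,776.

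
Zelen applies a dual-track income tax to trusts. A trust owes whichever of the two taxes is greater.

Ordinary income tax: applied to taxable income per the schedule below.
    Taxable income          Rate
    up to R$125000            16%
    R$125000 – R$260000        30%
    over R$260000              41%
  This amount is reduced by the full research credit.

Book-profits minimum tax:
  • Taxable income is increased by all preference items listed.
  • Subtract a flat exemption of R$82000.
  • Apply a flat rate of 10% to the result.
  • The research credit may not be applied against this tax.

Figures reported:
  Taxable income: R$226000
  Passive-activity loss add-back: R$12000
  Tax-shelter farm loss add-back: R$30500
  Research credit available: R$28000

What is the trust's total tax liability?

R$22300

Ordinary income tax:
  R$125000 × 16% = R$20000
  R$101000 × 30% = R$30300
  → R$50300
  Less research credit R$28000 → R$22300

Book-profits minimum tax:
  Adjusted income: R$226000 + R$12000 + R$30500 = R$268500
  Less exemption R$82000 → base R$186500
  R$186500 × 10% = R$18650

R$22300 > R$18650, so the ordinary income tax governs.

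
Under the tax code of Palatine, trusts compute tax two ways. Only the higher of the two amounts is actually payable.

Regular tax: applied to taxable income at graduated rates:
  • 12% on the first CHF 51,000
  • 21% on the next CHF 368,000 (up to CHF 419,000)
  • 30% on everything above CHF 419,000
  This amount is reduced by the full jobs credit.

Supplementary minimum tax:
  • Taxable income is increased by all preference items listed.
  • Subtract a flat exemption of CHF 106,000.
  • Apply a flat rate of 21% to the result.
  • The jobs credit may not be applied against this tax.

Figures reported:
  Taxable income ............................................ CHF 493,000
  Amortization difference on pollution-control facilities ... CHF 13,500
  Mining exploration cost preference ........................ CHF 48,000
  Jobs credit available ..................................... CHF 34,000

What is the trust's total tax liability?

CHF 94,185

Regular tax:
  CHF 51,000 × 12% = CHF 6,120
  CHF 368,000 × 21% = CHF 77,280
  CHF 74,000 × 30% = CHF 22,200
  → CHF 105,600
  Less jobs credit CHF 34,000 → CHF 71,600

Supplementary minimum tax:
  Adjusted income: CHF 493,000 + CHF 13,500 + CHF 48,000 = CHF 554,500
  Less exemption CHF 106,000 → base CHF 448,500
  CHF 448,500 × 21% = CHF 94,185

CHF 94,185 > CHF 71,600, so the supplementary minimum tax is the binding amount.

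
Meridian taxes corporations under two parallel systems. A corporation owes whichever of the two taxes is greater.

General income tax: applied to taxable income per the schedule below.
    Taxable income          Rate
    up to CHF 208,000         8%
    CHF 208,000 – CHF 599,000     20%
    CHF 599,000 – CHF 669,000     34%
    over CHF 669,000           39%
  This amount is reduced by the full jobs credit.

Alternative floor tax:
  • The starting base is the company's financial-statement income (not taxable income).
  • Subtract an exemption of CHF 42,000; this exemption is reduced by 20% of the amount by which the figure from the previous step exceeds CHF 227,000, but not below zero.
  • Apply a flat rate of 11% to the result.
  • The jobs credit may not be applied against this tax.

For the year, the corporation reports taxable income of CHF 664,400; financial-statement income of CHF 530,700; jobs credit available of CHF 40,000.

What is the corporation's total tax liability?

Alternative floor tax:
  Base (financial-statement income): CHF 530,700
  Exemption: 20% × (CHF 530,700 − CHF 227,000) = CHF 60,740 ≥ CHF 42,000, so the exemption is fully phased out
  Base: CHF 530,700 − CHF 0 = CHF 530,700
  CHF 530,700 × 11% = CHF 58,377

General income tax:
  CHF 208,000 × 8% = CHF 16,640
  CHF 391,000 × 20% = CHF 78,200
  CHF 65,400 × 34% = CHF 22,236
  → CHF 117,076
  Less jobs credit CHF 40,000 → CHF 77,076

CHF 77,076 > CHF 58,377, so the general income tax governs.

CHF 77,076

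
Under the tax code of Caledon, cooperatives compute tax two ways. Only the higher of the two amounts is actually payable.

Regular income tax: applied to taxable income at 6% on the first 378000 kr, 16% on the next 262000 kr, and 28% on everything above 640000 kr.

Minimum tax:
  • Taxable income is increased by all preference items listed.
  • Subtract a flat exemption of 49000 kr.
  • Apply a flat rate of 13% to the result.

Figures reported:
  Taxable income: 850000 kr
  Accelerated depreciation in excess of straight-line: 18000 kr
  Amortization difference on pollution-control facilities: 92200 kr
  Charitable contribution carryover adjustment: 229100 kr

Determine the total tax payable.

148239 kr

Regular income tax:
  378000 kr × 6% = 22680 kr
  262000 kr × 16% = 41920 kr
  210000 kr × 28% = 58800 kr
  → 123400 kr

Minimum tax:
  Adjusted income: 850000 kr + 18000 kr + 92200 kr + 229100 kr = 1189300 kr
  Less exemption 49000 kr → base 1140300 kr
  1140300 kr × 13% = 148239 kr

148239 kr > 123400 kr, so the minimum tax is the binding amount.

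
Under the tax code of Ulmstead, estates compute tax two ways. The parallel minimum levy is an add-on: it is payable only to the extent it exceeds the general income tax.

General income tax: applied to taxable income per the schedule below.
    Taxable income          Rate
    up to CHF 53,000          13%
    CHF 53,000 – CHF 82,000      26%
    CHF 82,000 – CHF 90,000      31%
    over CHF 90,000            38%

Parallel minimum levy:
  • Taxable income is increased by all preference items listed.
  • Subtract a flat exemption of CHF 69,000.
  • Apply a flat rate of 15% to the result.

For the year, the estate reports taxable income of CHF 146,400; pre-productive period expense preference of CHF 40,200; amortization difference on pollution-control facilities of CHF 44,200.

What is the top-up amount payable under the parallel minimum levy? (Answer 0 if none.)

CHF 0

Parallel minimum levy:
  Adjusted income: CHF 146,400 + CHF 40,200 + CHF 44,200 = CHF 230,800
  Less exemption CHF 69,000 → base CHF 161,800
  CHF 161,800 × 15% = CHF 24,270

General income tax:
  CHF 53,000 × 13% = CHF 6,890
  CHF 29,000 × 26% = CHF 7,540
  CHF 8,000 × 31% = CHF 2,480
  CHF 56,400 × 38% = CHF 21,432
  → CHF 38,342

CHF 24,270 ≤ CHF 38,342, so no add-on is due.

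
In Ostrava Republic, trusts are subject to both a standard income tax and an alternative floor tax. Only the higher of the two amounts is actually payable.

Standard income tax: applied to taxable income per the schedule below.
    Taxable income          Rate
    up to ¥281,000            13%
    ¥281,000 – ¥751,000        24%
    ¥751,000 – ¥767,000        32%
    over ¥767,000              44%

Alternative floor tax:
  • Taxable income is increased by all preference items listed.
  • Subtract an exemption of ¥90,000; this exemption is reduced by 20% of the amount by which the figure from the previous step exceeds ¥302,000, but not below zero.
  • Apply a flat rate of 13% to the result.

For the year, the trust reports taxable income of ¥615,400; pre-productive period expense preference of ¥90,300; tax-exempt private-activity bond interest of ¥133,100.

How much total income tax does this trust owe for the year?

Alternative floor tax:
  Adjusted income: ¥615,400 + ¥90,300 + ¥133,100 = ¥838,800
  Exemption: 20% × (¥838,800 − ¥302,000) = ¥107,360 ≥ ¥90,000, so the exemption is fully phased out
  Base: ¥838,800 − ¥0 = ¥838,800
  ¥838,800 × 13% = ¥109,044

Standard income tax:
  ¥281,000 × 13% = ¥36,530
  ¥334,400 × 24% = ¥80,256
  → ¥116,786

¥116,786 > ¥109,044, so the standard income tax governs.

¥116,786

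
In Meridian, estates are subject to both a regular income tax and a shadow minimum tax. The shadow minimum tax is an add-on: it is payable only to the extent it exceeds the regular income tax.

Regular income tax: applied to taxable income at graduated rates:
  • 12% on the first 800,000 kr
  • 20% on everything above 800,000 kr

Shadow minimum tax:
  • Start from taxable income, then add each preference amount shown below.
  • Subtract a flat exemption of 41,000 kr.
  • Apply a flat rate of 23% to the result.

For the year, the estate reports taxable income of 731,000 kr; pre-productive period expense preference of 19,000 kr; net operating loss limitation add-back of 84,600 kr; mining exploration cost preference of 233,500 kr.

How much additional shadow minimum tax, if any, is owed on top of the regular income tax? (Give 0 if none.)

Shadow minimum tax:
  Adjusted income: 731,000 kr + 19,000 kr + 84,600 kr + 233,500 kr = 1,068,100 kr
  Less exemption 41,000 kr → base 1,027,100 kr
  1,027,100 kr × 23% = 236,233 kr

Regular income tax:
  731,000 kr × 12% = 87,720 kr

Excess of shadow minimum tax over regular income tax: 236,233 kr − 87,720 kr = 148,513 kr.

148,513 kr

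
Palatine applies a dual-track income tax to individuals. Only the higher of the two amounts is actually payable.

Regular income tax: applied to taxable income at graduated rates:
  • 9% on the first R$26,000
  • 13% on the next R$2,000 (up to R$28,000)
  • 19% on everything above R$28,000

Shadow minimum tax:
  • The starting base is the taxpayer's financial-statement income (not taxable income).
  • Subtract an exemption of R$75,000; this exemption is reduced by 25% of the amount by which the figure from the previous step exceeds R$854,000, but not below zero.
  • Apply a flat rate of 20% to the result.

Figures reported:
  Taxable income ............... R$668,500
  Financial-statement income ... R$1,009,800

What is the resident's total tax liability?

Regular income tax:
  R$26,000 × 9% = R$2,340
  R$2,000 × 13% = R$260
  R$640,500 × 19% = R$121,695
  → R$124,295

Shadow minimum tax:
  Base (financial-statement income): R$1,009,800
  Exemption: R$75,000 − 25% × (R$1,009,800 − R$854,000) = R$75,000 − R$38,950 = R$36,050
  Base: R$1,009,800 − R$36,050 = R$973,750
  R$973,750 × 20% = R$194,750

R$194,750 > R$124,295, so the shadow minimum tax is the binding amount.

R$194,750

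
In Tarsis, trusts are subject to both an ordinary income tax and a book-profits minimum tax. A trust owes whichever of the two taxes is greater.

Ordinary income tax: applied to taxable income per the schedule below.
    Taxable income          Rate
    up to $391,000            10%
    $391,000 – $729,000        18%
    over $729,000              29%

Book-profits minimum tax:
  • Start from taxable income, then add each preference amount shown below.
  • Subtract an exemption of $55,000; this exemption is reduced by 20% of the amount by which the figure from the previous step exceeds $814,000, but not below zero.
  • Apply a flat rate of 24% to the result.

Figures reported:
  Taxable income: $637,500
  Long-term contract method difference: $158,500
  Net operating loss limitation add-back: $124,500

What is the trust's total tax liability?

Book-profits minimum tax:
  Adjusted income: $637,500 + $158,500 + $124,500 = $920,500
  Exemption: $55,000 − 20% × ($920,500 − $814,000) = $55,000 − $21,300 = $33,700
  Base: $920,500 − $33,700 = $886,800
  $886,800 × 24% = $212,832

Ordinary income tax:
  $391,000 × 10% = $39,100
  $246,500 × 18% = $44,370
  → $83,470

$212,832 > $83,470, so the book-profits minimum tax is the binding amount.

$212,832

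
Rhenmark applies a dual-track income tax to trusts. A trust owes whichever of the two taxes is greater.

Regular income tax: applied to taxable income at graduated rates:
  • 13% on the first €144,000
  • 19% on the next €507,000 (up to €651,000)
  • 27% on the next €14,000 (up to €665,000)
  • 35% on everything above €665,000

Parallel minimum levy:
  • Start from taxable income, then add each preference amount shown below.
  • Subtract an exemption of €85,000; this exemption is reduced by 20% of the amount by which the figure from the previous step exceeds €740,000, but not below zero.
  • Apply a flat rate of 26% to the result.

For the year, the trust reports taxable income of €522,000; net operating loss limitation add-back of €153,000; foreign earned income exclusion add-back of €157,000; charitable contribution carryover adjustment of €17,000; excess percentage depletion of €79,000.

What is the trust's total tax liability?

Parallel minimum levy:
  Adjusted income: €522,000 + €153,000 + €157,000 + €17,000 + €79,000 = €928,000
  Exemption: €85,000 − 20% × (€928,000 − €740,000) = €85,000 − €37,600 = €47,400
  Base: €928,000 − €47,400 = €880,600
  €880,600 × 26% = €228,956

Regular income tax:
  €144,000 × 13% = €18,720
  €378,000 × 19% = €71,820
  → €90,540

€228,956 > €90,540, so the parallel minimum levy is the binding amount.

€228,956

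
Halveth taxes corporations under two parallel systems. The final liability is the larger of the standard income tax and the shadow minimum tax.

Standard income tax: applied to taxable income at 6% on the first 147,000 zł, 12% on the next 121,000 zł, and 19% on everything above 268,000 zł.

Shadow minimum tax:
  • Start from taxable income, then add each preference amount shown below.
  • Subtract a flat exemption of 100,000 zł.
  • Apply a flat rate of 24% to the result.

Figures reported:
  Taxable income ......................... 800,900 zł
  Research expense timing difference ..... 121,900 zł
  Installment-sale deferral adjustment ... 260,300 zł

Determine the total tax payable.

259,944 zł

Standard income tax:
  147,000 zł × 6% = 8,820 zł
  121,000 zł × 12% = 14,520 zł
  532,900 zł × 19% = 101,251 zł
  → 124,591 zł

Shadow minimum tax:
  Adjusted income: 800,900 zł + 121,900 zł + 260,300 zł = 1,183,100 zł
  Less exemption 100,000 zł → base 1,083,100 zł
  1,083,100 zł × 24% = 259,944 zł

259,944 zł > 124,591 zł, so the shadow minimum tax is the binding amount.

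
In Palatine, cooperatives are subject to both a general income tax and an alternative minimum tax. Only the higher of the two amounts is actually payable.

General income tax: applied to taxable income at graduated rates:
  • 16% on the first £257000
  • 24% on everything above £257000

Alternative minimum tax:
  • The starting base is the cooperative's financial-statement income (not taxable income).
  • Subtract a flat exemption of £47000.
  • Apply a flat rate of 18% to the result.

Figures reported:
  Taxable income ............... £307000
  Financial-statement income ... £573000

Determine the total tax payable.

Alternative minimum tax:
  Base (financial-statement income): £573000
  Less exemption £47000 → base £526000
  £526000 × 18% = £94680

General income tax:
  £257000 × 16% = £41120
  £50000 × 24% = £12000
  → £53120

£94680 > £53120, so the alternative minimum tax is the binding amount.

£94680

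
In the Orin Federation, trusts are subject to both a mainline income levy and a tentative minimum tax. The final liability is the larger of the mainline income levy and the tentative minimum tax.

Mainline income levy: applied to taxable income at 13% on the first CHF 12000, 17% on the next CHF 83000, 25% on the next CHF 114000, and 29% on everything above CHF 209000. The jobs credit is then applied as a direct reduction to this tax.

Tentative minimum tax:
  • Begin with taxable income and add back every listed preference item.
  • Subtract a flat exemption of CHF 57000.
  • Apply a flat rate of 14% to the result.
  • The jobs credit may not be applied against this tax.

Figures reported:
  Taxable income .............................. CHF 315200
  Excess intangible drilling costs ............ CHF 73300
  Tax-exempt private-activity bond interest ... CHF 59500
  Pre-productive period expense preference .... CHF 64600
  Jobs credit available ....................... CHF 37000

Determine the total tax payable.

CHF 63784

Tentative minimum tax:
  Adjusted income: CHF 315200 + CHF 73300 + CHF 59500 + CHF 64600 = CHF 512600
  Less exemption CHF 57000 → base CHF 455600
  CHF 455600 × 14% = CHF 63784

Mainline income levy:
  CHF 12000 × 13% = CHF 1560
  CHF 83000 × 17% = CHF 14110
  CHF 114000 × 25% = CHF 28500
  CHF 106200 × 29% = CHF 30798
  → CHF 74968
  Less jobs credit CHF 37000 → CHF 37968

CHF 63784 > CHF 37968, so the tentative minimum tax is the binding amount.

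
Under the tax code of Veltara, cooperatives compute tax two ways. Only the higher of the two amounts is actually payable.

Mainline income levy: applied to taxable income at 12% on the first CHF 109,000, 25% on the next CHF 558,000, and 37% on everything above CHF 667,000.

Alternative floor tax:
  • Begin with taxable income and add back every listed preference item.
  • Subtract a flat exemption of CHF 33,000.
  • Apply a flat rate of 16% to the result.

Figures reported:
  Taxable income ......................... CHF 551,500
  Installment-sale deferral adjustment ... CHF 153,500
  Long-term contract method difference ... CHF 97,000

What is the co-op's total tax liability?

CHF 123,705

Alternative floor tax:
  Adjusted income: CHF 551,500 + CHF 153,500 + CHF 97,000 = CHF 802,000
  Less exemption CHF 33,000 → base CHF 769,000
  CHF 769,000 × 16% = CHF 123,040

Mainline income levy:
  CHF 109,000 × 12% = CHF 13,080
  CHF 442,500 × 25% = CHF 110,625
  → CHF 123,705

CHF 123,705 > CHF 123,040, so the mainline income levy governs.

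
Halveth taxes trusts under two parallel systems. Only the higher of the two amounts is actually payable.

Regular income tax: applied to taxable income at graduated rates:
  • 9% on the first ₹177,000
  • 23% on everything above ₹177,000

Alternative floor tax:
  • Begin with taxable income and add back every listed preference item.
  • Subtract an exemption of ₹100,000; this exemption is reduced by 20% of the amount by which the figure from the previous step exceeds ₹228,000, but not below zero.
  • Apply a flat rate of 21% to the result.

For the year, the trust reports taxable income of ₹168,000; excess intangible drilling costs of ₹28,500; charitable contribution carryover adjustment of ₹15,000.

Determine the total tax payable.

₹23,415

Regular income tax:
  ₹168,000 × 9% = ₹15,120

Alternative floor tax:
  Adjusted income: ₹168,000 + ₹28,500 + ₹15,000 = ₹211,500
  Exemption: ₹211,500 ≤ ₹228,000, so full ₹100,000 applies
  Base: ₹211,500 − ₹100,000 = ₹111,500
  ₹111,500 × 21% = ₹23,415

₹23,415 > ₹15,120, so the alternative floor tax is the binding amount.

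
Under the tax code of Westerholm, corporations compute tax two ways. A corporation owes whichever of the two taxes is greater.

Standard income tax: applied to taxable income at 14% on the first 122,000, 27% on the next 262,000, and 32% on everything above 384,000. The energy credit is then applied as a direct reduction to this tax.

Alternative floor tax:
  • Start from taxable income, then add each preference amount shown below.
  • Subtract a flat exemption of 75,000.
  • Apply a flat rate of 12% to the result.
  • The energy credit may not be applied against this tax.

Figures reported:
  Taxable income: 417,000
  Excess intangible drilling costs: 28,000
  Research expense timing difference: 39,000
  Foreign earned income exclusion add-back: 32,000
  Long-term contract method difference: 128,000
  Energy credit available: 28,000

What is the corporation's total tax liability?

70,380

Alternative floor tax:
  Adjusted income: 417,000 + 28,000 + 39,000 + 32,000 + 128,000 = 644,000
  Less exemption 75,000 → base 569,000
  569,000 × 12% = 68,280

Standard income tax:
  122,000 × 14% = 17,080
  262,000 × 27% = 70,740
  33,000 × 32% = 10,560
  → 98,380
  Less energy credit 28,000 → 70,380

70,380 > 68,280, so the standard income tax governs.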